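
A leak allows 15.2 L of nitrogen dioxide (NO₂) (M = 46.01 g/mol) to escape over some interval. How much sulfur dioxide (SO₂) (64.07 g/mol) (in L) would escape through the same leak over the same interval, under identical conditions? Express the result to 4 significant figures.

Graham's law gives rate_SO₂/rate_NO₂ = √(M_NO₂/M_SO₂) = √(46.01/64.07) = √0.7181 = 0.8474.
So the volume for SO₂ is 15.2 × 0.8474 = 12.88 L.

12.88 L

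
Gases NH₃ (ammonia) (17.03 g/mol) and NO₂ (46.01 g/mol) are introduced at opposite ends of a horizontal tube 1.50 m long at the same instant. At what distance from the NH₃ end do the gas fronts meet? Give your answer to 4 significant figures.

0.9326 m

Graham's law gives d_NH₃/d_NO₂ = rate_NH₃/rate_NO₂ = √(M_NO₂/M_NH₃) = √(46.01/17.03) = 1.644.
With d_NH₃ + d_NO₂ = 1.50 m, d_NO₂ = 1.50/(1 + 1.644) = 0.5674 m.
d_NH₃ = 1.50 − 0.5674 = 0.9326 m.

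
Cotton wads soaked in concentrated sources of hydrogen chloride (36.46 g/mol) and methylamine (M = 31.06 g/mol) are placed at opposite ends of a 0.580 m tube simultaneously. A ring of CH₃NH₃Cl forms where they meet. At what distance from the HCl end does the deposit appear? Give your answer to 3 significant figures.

0.278 m

The fronts meet when d_HCl + d_CH₃NH₂ = L with d_HCl/d_CH₃NH₂ = √(M_CH₃NH₂/M_HCl) (Graham's law). Here √(M_CH₃NH₂/M_HCl) = √(31.06/36.46) = 0.9230.
With d_HCl + d_CH₃NH₂ = 0.580 m, d_CH₃NH₂ = 0.580/(1 + 0.9230) = 0.3016 m.
d_HCl = 0.580 − 0.3016 = 0.278 m.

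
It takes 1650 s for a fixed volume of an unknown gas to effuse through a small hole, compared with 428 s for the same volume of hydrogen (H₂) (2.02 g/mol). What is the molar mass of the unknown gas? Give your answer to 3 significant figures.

30.0 g/mol

From Graham's law, t_X/t_H₂ = √(M_X/M_H₂).
1650/428 = 3.855 = √(M_X/2.02)
M_X = 2.02 × 3.855² = 2.02 × 14.86 = 30.0 g/mol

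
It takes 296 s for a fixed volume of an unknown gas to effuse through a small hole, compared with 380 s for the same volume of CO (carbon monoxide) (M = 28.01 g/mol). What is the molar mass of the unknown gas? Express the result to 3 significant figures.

By Graham's law, t_X/t_CO = √(M_X/M_CO).
296/380 = 0.7789 = √(M_X/28.01)
M_X = 28.01 × 0.7789² = 28.01 × 0.6068 = 17.0 g/mol

17.0 g/mol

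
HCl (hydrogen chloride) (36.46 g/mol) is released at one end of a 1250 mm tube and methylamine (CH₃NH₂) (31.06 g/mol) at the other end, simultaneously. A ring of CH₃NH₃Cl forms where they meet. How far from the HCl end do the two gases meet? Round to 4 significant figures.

600.0 mm

Graham's law gives d_HCl/d_CH₃NH₂ = rate_HCl/rate_CH₃NH₂ = √(M_CH₃NH₂/M_HCl) = √(31.06/36.46) = 0.9230.
With d_HCl + d_CH₃NH₂ = 1250 mm, d_CH₃NH₂ = 1250/(1 + 0.9230) = 650.0 mm.
d_HCl = 1250 − 650.0 = 600.0 mm.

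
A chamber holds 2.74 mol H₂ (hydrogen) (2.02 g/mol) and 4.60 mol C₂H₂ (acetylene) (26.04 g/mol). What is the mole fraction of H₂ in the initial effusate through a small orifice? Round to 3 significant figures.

Each component's effusion rate ∝ (its partial pressure)·(1/√M) ∝ n_i/√M_i.
So x_H₂ in the escaping gas = (n_H₂/√M_H₂) / Σ(n_i/√M_i)
= (2.74/√2.02) / (2.74/√2.02 + 4.60/√26.04) = 1.928/(1.928 + 0.9014) = 0.681.

0.681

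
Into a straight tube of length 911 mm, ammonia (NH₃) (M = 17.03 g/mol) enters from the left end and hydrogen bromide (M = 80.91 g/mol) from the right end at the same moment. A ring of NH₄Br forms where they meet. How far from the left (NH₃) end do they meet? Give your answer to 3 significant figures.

624 mm

The fronts meet when d_NH₃ + d_HBr = L with d_NH₃/d_HBr = √(M_HBr/M_NH₃) (Graham's law). Here √(M_HBr/M_NH₃) = √(80.91/17.03) = 2.180.
With d_NH₃ + d_HBr = 911 mm, d_HBr = 911/(1 + 2.180) = 286.5 mm.
d_NH₃ = 911 − 286.5 = 624 mm.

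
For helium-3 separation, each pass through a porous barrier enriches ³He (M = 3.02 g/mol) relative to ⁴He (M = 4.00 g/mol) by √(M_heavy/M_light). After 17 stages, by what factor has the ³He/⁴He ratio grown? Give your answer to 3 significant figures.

10.9

The single-stage factor is √(M_heavy/M_light), so 17 stages give [√(4.00/3.02)]^17 = (4.00/3.02)^(17/2).
= 1.32450^(17/2) = 10.9.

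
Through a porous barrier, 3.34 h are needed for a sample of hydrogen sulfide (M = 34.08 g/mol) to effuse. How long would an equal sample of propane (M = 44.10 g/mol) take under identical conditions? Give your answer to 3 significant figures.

3.80 h

From Graham's law, t_C₃H₈/t_H₂S = √(M_C₃H₈/M_H₂S) = √(44.10/34.08) = √1.294 = 1.138.
So the time for C₃H₈ is 3.34 × 1.138 = 3.80 h.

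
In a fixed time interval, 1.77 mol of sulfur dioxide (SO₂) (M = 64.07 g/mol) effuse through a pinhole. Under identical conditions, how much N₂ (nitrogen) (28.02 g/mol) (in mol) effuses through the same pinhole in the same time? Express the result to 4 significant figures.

Using Graham's law: rate_N₂/rate_SO₂ = √(M_SO₂/M_N₂) = √(64.07/28.02) = √2.287 = 1.512.
So the amount for N₂ is 1.77 × 1.512 = 2.676 mol.

2.676 mol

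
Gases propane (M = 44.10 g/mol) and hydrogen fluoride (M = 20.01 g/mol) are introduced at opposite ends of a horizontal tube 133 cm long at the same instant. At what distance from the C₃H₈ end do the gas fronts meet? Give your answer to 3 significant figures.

53.5 cm

Graham's law gives d_C₃H₈/d_HF = rate_C₃H₈/rate_HF = √(M_HF/M_C₃H₈) = √(20.01/44.10) = 0.6736.
With d_C₃H₈ + d_HF = 133 cm, d_HF = 133/(1 + 0.6736) = 79.47 cm.
d_C₃H₈ = 133 − 79.47 = 53.5 cm.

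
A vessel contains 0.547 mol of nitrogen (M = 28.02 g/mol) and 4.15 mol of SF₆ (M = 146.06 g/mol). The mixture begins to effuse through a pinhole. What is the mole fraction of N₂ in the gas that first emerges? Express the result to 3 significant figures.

0.231

Rate_i ∝ x_i/√M_i (Graham's law weighted by mole fraction), so the effusate composition follows n_i/√M_i.
So x_N₂ in the escaping gas = (n_N₂/√M_N₂) / Σ(n_i/√M_i)
= (0.547/√28.02) / (0.547/√28.02 + 4.15/√146.06) = 0.1033/(0.1033 + 0.3434) = 0.231.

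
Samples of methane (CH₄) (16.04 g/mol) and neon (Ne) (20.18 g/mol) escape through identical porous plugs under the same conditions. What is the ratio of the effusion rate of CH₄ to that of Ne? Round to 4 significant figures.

By Graham's law, rate_CH₄/rate_Ne = √(M_Ne/M_CH₄) = √(20.18/16.04) = √1.258 = 1.122.

1.122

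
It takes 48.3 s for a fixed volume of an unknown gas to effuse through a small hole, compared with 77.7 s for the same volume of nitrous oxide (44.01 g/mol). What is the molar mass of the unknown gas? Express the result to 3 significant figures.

17.0 g/mol

By Graham's law, t_X/t_N₂O = √(M_X/M_N₂O).
48.3/77.7 = 0.6216 = √(M_X/44.01)
M_X = 44.01 × 0.6216² = 44.01 × 0.3864 = 17.0 g/mol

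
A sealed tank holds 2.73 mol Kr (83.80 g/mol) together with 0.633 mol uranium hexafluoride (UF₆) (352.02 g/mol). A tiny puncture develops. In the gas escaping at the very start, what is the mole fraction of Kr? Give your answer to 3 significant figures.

0.898

The effusion rate of species i is ∝ p_i/√M_i ∝ n_i/√M_i.
So x_Kr in the escaping gas = (n_Kr/√M_Kr) / Σ(n_i/√M_i)
= (2.73/√83.80) / (2.73/√83.80 + 0.633/√352.02) = 0.2982/(0.2982 + 0.03374) = 0.898.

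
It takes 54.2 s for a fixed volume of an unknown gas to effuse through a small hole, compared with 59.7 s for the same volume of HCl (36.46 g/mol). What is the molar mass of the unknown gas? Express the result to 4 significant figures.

30.05 g/mol

By Graham's law, t_X/t_HCl = √(M_X/M_HCl).
54.2/59.7 = 0.9079 = √(M_X/36.46)
M_X = 36.46 × 0.9079² = 36.46 × 0.8242 = 30.05 g/mol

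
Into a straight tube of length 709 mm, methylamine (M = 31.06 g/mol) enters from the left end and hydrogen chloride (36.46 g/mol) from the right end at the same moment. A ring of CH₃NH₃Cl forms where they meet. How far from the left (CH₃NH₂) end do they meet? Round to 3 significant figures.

369 mm

Graham's law gives d_CH₃NH₂/d_HCl = rate_CH₃NH₂/rate_HCl = √(M_HCl/M_CH₃NH₂) = √(36.46/31.06) = 1.083.
With d_CH₃NH₂ + d_HCl = 709 mm, d_HCl = 709/(1 + 1.083) = 340.3 mm.
d_CH₃NH₂ = 709 − 340.3 = 369 mm.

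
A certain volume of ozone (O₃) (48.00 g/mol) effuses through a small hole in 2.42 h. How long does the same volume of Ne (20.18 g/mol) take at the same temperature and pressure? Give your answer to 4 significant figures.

Since effusion rate ∝ 1/√M, t_Ne/t_O₃ = √(M_Ne/M_O₃) = √(20.18/48.00) = √0.4204 = 0.6484.
So the time for Ne is 2.42 × 0.6484 = 1.569 h.

1.569 h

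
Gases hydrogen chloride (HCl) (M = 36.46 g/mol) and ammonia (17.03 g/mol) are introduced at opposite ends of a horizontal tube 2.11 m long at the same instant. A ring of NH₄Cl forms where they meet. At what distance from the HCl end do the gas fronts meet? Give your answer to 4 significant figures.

Distances travelled in equal time are proportional to diffusion rates, so d_HCl/d_NH₃ = √(M_NH₃/M_HCl) = √(17.03/36.46) = 0.6834.
With d_HCl + d_NH₃ = 2.11 m, d_NH₃ = 2.11/(1 + 0.6834) = 1.253 m.
d_HCl = 2.11 − 1.253 = 0.8566 m.

0.8566 m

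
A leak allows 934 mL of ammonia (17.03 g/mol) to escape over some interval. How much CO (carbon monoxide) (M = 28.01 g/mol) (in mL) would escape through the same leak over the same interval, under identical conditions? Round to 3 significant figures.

728 mL

Using Graham's law: rate_CO/rate_NH₃ = √(M_NH₃/M_CO) = √(17.03/28.01) = √0.6080 = 0.7797.
So the volume for CO is 934 × 0.7797 = 728 mL.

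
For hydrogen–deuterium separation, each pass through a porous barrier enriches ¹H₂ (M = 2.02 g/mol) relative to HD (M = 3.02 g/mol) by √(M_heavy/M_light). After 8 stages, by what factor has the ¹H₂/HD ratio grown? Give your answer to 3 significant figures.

Overall factor = α^8 with α = √(3.02/2.02), i.e. (3.02/2.02)^(8/2).
= 1.49505^4 = 5.00.

5.00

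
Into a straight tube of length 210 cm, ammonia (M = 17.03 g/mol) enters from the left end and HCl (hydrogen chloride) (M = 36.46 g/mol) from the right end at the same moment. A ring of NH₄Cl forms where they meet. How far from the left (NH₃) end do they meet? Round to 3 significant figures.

125 cm

Distances travelled in equal time are proportional to diffusion rates, so d_NH₃/d_HCl = √(M_HCl/M_NH₃) = √(36.46/17.03) = 1.463.
With d_NH₃ + d_HCl = 210 cm, d_HCl = 210/(1 + 1.463) = 85.26 cm.
d_NH₃ = 210 − 85.26 = 125 cm.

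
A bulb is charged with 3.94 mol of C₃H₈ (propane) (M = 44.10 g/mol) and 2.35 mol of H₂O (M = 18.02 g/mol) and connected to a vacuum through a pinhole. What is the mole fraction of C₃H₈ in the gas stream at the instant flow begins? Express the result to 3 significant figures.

Rate_i ∝ x_i/√M_i (Graham's law weighted by mole fraction), so the effusate composition follows n_i/√M_i.
So x_C₃H₈ in the escaping gas = (n_C₃H₈/√M_C₃H₈) / Σ(n_i/√M_i)
= (3.94/√44.10) / (3.94/√44.10 + 2.35/√18.02) = 0.5933/(0.5933 + 0.5536) = 0.517.

0.517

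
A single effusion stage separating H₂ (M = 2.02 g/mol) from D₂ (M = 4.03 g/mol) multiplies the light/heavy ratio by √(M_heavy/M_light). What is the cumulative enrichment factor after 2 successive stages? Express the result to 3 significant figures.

Overall factor = α^2 with α = √(4.03/2.02), i.e. (4.03/2.02)^(2/2).
= 1.99505^1 = 2.00.

2.00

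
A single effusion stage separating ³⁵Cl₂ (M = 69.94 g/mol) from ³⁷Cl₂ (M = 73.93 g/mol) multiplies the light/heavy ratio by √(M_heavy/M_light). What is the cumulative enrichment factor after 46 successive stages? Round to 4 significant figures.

The single-stage factor is √(M_heavy/M_light), so 46 stages give [√(73.93/69.94)]^46 = (73.93/69.94)^(46/2).
= 1.05705^23 = 3.583.

3.583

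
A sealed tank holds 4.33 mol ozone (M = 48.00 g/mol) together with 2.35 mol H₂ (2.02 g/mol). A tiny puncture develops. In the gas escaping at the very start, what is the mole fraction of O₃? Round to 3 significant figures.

Rate_i ∝ x_i/√M_i (Graham's law weighted by mole fraction), so the effusate composition follows n_i/√M_i.
So x_O₃ in the escaping gas = (n_O₃/√M_O₃) / Σ(n_i/√M_i)
= (4.33/√48.00) / (4.33/√48.00 + 2.35/√2.02) = 0.6250/(0.6250 + 1.653) = 0.274.

0.274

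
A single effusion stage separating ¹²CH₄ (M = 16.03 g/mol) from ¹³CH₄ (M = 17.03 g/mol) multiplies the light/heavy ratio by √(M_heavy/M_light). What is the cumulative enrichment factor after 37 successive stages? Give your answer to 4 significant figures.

Each stage multiplies the ratio by α = √(17.03/16.03), so after 37 stages the overall factor is α^37 = (17.03/16.03)^(37/2).
= 1.06238^(37/2) = 3.063.

3.063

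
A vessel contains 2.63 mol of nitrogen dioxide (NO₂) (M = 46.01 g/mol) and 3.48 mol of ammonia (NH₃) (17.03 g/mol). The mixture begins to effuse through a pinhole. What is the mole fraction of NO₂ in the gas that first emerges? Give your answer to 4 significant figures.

Each component's effusion rate ∝ (its partial pressure)·(1/√M) ∝ n_i/√M_i.
So x_NO₂ in the escaping gas = (n_NO₂/√M_NO₂) / Σ(n_i/√M_i)
= (2.63/√46.01) / (2.63/√46.01 + 3.48/√17.03) = 0.3877/(0.3877 + 0.8433) = 0.3150.

0.3150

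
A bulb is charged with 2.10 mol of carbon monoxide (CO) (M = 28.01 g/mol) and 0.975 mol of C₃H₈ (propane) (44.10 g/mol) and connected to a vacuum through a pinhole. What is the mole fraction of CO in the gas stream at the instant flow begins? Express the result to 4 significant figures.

Rate_i ∝ x_i/√M_i (Graham's law weighted by mole fraction), so the effusate composition follows n_i/√M_i.
So x_CO in the escaping gas = (n_CO/√M_CO) / Σ(n_i/√M_i)
= (2.10/√28.01) / (2.10/√28.01 + 0.975/√44.10) = 0.3968/(0.3968 + 0.1468) = 0.7299.

0.7299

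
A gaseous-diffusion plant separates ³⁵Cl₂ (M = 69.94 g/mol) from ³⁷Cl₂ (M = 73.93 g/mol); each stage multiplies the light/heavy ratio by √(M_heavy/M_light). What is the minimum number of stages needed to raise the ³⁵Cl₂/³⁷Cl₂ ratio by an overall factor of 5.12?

Single-stage factor α = √(73.93/69.94), so ln α = ½ ln(1.05705) = 0.02774.
Need α^N ≥ 5.12 ⇒ N ≥ ln(5.12) / ln α = 1.633 / 0.02774 = 58.87.
So at least 59 stages are needed.

59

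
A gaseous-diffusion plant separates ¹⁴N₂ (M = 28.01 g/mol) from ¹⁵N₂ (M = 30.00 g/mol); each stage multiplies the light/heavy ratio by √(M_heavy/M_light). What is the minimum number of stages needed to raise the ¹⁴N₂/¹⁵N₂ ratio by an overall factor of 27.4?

97

Per stage α = (30.00/28.01)^(1/2) = 1.07105^0.5, giving ln α = 0.03432.
Need α^N ≥ 27.4 ⇒ N ≥ ln(27.4) / ln α = 3.311 / 0.03432 = 96.47.
So at least 97 stages are needed.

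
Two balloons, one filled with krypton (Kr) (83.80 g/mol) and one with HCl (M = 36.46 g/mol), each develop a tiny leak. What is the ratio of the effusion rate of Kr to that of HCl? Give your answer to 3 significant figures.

0.660

By Graham's law, rate_Kr/rate_HCl = √(M_HCl/M_Kr) = √(36.46/83.80) = √0.4351 = 0.660.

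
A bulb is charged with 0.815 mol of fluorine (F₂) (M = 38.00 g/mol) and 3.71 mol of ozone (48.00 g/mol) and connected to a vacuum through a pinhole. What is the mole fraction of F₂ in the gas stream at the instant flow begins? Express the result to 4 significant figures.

Effusion rate of each component ∝ n_i/√M_i (partial pressure × 1/√M).
x_F₂(eff) = (n_F₂/√M_F₂) / (n_F₂/√M_F₂ + n_O₃/√M_O₃)
= (0.815/√38.00) / (0.815/√38.00 + 3.71/√48.00) = 0.1322/(0.1322 + 0.5355) = 0.1980.

0.1980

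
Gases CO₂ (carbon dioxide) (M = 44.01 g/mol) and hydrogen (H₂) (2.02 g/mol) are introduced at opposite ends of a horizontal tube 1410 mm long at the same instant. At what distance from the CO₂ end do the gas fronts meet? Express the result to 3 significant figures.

In equal time, each gas travels a distance ∝ its rate ∝ 1/√M, so d_CO₂/d_H₂ = √(M_H₂/M_CO₂) = √(2.02/44.01) = 0.2142.
With d_CO₂ + d_H₂ = 1410 mm, d_H₂ = 1410/(1 + 0.2142) = 1161 mm.
d_CO₂ = 1410 − 1161 = 249 mm.

249 mm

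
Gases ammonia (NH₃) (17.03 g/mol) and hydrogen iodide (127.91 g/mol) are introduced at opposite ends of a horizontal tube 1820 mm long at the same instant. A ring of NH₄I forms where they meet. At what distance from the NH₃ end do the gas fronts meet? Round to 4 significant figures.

Graham's law gives d_NH₃/d_HI = rate_NH₃/rate_HI = √(M_HI/M_NH₃) = √(127.91/17.03) = 2.741.
With d_NH₃ + d_HI = 1820 mm, d_HI = 1820/(1 + 2.741) = 486.6 mm.
d_NH₃ = 1820 − 486.6 = 1333 mm.

1333 mm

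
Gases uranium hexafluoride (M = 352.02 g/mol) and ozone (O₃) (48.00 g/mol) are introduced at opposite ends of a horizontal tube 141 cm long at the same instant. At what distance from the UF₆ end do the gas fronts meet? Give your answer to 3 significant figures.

The fronts meet when d_UF₆ + d_O₃ = L with d_UF₆/d_O₃ = √(M_O₃/M_UF₆) (Graham's law). Here √(M_O₃/M_UF₆) = √(48.00/352.02) = 0.3693.
With d_UF₆ + d_O₃ = 141 cm, d_O₃ = 141/(1 + 0.3693) = 103.0 cm.
d_UF₆ = 141 − 103.0 = 38.0 cm.

38.0 cm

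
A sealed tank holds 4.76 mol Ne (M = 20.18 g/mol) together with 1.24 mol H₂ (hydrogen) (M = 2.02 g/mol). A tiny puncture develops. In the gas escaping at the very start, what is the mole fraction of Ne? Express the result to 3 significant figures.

Rate_i ∝ x_i/√M_i (Graham's law weighted by mole fraction), so the effusate composition follows n_i/√M_i.
Mole fraction of Ne in the effusate = (n_Ne/√M_Ne) / (n_Ne/√M_Ne + n_H₂/√M_H₂)
= (4.76/√20.18) / (4.76/√20.18 + 1.24/√2.02) = 1.060/(1.060 + 0.8725) = 0.548.

0.548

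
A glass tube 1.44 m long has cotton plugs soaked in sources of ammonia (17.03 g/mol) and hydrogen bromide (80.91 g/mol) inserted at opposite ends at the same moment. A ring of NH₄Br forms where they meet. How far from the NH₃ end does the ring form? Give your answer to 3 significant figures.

In equal time, each gas travels a distance ∝ its rate ∝ 1/√M, so d_NH₃/d_HBr = √(M_HBr/M_NH₃) = √(80.91/17.03) = 2.180.
With d_NH₃ + d_HBr = 1.44 m, d_HBr = 1.44/(1 + 2.180) = 0.4529 m.
d_NH₃ = 1.44 − 0.4529 = 0.987 m.

0.987 m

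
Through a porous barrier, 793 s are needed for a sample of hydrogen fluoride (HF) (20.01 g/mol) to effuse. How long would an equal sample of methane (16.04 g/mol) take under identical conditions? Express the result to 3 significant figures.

710 s

From Graham's law, t_CH₄/t_HF = √(M_CH₄/M_HF) = √(16.04/20.01) = √0.8016 = 0.8953.
So the time for CH₄ is 793 × 0.8953 = 710 s.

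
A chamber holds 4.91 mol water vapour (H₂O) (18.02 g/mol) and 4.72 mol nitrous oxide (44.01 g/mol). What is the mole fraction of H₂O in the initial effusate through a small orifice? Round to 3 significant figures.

The effusion rate of species i is ∝ p_i/√M_i ∝ n_i/√M_i.
Mole fraction of H₂O in the effusate = (n_H₂O/√M_H₂O) / (n_H₂O/√M_H₂O + n_N₂O/√M_N₂O)
= (4.91/√18.02) / (4.91/√18.02 + 4.72/√44.01) = 1.157/(1.157 + 0.7115) = 0.619.

0.619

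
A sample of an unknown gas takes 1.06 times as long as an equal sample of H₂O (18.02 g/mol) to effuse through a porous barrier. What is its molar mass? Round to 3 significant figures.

Using Graham's law: t_X/t_H₂O = √(M_X/M_H₂O).
1.06 = √(M_X/18.02)
M_X = 18.02 × 1.06² = 18.02 × 1.124 = 20.2 g/mol

20.2 g/mol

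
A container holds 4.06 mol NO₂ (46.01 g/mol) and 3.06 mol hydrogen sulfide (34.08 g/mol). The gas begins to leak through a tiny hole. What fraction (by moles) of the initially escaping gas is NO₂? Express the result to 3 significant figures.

0.533

Each component's effusion rate ∝ (its partial pressure)·(1/√M) ∝ n_i/√M_i.
x_NO₂(eff) = (n_NO₂/√M_NO₂) / (n_NO₂/√M_NO₂ + n_H₂S/√M_H₂S)
= (4.06/√46.01) / (4.06/√46.01 + 3.06/√34.08) = 0.5985/(0.5985 + 0.5242) = 0.533.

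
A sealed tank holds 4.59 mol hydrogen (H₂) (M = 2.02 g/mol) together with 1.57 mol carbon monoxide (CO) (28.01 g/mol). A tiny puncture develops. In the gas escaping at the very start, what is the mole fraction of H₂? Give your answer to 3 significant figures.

Rate_i ∝ x_i/√M_i (Graham's law weighted by mole fraction), so the effusate composition follows n_i/√M_i.
So x_H₂ in the escaping gas = (n_H₂/√M_H₂) / Σ(n_i/√M_i)
= (4.59/√2.02) / (4.59/√2.02 + 1.57/√28.01) = 3.230/(3.230 + 0.2966) = 0.916.

0.916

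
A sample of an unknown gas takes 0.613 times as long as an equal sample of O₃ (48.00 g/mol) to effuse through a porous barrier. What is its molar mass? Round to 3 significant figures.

Graham's law gives t_X/t_O₃ = √(M_X/M_O₃).
0.613 = √(M_X/48.00)
M_X = 48.00 × 0.613² = 48.00 × 0.3758 = 18.0 g/mol

18.0 g/mol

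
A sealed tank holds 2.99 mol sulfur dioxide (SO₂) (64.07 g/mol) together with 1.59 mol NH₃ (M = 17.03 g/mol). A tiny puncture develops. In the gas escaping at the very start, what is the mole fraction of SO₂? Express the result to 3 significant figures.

0.492

Rate_i ∝ x_i/√M_i (Graham's law weighted by mole fraction), so the effusate composition follows n_i/√M_i.
Mole fraction of SO₂ in the effusate = (n_SO₂/√M_SO₂) / (n_SO₂/√M_SO₂ + n_NH₃/√M_NH₃)
= (2.99/√64.07) / (2.99/√64.07 + 1.59/√17.03) = 0.3735/(0.3735 + 0.3853) = 0.492.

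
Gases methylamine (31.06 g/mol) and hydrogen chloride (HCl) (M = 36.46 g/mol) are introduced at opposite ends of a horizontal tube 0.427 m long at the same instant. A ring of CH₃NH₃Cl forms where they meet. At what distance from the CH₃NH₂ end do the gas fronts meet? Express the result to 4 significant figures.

0.2221 m

Distances travelled in equal time are proportional to diffusion rates, so d_CH₃NH₂/d_HCl = √(M_HCl/M_CH₃NH₂) = √(36.46/31.06) = 1.083.
With d_CH₃NH₂ + d_HCl = 0.427 m, d_HCl = 0.427/(1 + 1.083) = 0.2049 m.
d_CH₃NH₂ = 0.427 − 0.2049 = 0.2221 m.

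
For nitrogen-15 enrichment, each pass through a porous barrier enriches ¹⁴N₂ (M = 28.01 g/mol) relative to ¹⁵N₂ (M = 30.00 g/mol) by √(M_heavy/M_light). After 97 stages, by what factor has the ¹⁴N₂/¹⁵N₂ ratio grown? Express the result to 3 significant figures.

27.9

Each stage multiplies the ratio by α = √(30.00/28.01), so after 97 stages the overall factor is α^97 = (30.00/28.01)^(97/2).
= 1.07105^(97/2) = 27.9.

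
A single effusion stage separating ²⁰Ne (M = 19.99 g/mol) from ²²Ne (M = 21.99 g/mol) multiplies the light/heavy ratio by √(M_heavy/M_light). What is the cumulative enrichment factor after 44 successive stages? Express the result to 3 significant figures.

8.15

Overall factor = α^44 with α = √(21.99/19.99), i.e. (21.99/19.99)^(44/2).
= 1.10005^22 = 8.15.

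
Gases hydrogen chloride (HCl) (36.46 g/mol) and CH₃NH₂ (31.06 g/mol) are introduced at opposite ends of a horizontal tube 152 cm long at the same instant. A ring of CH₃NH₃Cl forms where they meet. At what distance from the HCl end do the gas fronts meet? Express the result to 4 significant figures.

Graham's law gives d_HCl/d_CH₃NH₂ = rate_HCl/rate_CH₃NH₂ = √(M_CH₃NH₂/M_HCl) = √(31.06/36.46) = 0.9230.
With d_HCl + d_CH₃NH₂ = 152 cm, d_CH₃NH₂ = 152/(1 + 0.9230) = 79.04 cm.
d_HCl = 152 − 79.04 = 72.96 cm.

72.96 cm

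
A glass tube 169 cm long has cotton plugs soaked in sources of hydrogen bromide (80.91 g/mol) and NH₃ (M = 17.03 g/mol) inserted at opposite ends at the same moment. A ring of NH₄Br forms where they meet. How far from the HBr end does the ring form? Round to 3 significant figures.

The fronts meet when d_HBr + d_NH₃ = L with d_HBr/d_NH₃ = √(M_NH₃/M_HBr) (Graham's law). Here √(M_NH₃/M_HBr) = √(17.03/80.91) = 0.4588.
With d_HBr + d_NH₃ = 169 cm, d_NH₃ = 169/(1 + 0.4588) = 115.9 cm.
d_HBr = 169 − 115.9 = 53.1 cm.

53.1 cm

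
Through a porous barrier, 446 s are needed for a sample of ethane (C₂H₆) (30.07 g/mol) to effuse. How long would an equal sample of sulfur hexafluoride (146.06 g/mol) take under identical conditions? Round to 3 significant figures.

983 s

Since effusion rate ∝ 1/√M, t_SF₆/t_C₂H₆ = √(M_SF₆/M_C₂H₆) = √(146.06/30.07) = √4.857 = 2.204.
So the time for SF₆ is 446 × 2.204 = 983 s.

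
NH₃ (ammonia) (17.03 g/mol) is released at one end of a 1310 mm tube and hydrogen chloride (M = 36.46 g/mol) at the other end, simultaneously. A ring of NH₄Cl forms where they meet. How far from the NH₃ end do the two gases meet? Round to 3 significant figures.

The fronts meet when d_NH₃ + d_HCl = L with d_NH₃/d_HCl = √(M_HCl/M_NH₃) (Graham's law). Here √(M_HCl/M_NH₃) = √(36.46/17.03) = 1.463.
With d_NH₃ + d_HCl = 1310 mm, d_HCl = 1310/(1 + 1.463) = 531.8 mm.
d_NH₃ = 1310 − 531.8 = 778 mm.

778 mm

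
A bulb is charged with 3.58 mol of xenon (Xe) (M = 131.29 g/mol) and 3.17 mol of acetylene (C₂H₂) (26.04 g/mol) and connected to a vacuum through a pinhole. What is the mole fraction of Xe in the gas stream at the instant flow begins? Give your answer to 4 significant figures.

The effusion rate of species i is ∝ p_i/√M_i ∝ n_i/√M_i.
So x_Xe in the escaping gas = (n_Xe/√M_Xe) / Σ(n_i/√M_i)
= (3.58/√131.29) / (3.58/√131.29 + 3.17/√26.04) = 0.3124/(0.3124 + 0.6212) = 0.3346.

0.3346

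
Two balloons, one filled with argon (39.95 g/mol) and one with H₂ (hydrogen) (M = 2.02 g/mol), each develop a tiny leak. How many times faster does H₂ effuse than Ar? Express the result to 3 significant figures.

4.45

Graham's law gives rate_H₂/rate_Ar = √(M_Ar/M_H₂) = √(39.95/2.02) = √19.78 = 4.45.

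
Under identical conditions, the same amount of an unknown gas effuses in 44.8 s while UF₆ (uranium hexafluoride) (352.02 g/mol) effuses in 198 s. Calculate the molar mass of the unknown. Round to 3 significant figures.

18.0 g/mol

Graham's law gives t_X/t_UF₆ = √(M_X/M_UF₆).
44.8/198 = 0.2263 = √(M_X/352.02)
M_X = 352.02 × 0.2263² = 352.02 × 0.05119 = 18.0 g/mol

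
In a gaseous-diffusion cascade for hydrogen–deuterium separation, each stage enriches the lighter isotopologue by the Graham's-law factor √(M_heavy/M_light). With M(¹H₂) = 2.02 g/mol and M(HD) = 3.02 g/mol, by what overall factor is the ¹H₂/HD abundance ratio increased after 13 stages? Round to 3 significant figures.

13.7

Each stage multiplies the ratio by α = √(3.02/2.02), so after 13 stages the overall factor is α^13 = (3.02/2.02)^(13/2).
= 1.49505^(13/2) = 13.7.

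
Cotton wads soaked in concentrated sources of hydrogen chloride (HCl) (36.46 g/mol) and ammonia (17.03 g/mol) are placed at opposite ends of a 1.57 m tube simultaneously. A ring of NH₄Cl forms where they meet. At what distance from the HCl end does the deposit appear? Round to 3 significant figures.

0.637 m

Graham's law gives d_HCl/d_NH₃ = rate_HCl/rate_NH₃ = √(M_NH₃/M_HCl) = √(17.03/36.46) = 0.6834.
With d_HCl + d_NH₃ = 1.57 m, d_NH₃ = 1.57/(1 + 0.6834) = 0.9326 m.
d_HCl = 1.57 − 0.9326 = 0.637 m.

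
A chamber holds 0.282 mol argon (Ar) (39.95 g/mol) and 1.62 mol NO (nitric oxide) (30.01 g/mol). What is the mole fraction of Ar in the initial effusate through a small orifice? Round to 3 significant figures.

The effusion rate of species i is ∝ p_i/√M_i ∝ n_i/√M_i.
x_Ar(eff) = (n_Ar/√M_Ar) / (n_Ar/√M_Ar + n_NO/√M_NO)
= (0.282/√39.95) / (0.282/√39.95 + 1.62/√30.01) = 0.04462/(0.04462 + 0.2957) = 0.131.

0.131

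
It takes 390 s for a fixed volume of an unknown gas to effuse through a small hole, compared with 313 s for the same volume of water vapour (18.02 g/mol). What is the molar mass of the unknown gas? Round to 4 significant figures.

From Graham's law, t_X/t_H₂O = √(M_X/M_H₂O).
390/313 = 1.246 = √(M_X/18.02)
M_X = 18.02 × 1.246² = 18.02 × 1.553 = 27.98 g/mol

27.98 g/mol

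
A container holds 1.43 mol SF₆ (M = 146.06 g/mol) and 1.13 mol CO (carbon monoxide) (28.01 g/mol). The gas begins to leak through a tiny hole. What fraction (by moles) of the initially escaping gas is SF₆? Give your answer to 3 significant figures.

Effusion rate of each component ∝ n_i/√M_i (partial pressure × 1/√M).
So x_SF₆ in the escaping gas = (n_SF₆/√M_SF₆) / Σ(n_i/√M_i)
= (1.43/√146.06) / (1.43/√146.06 + 1.13/√28.01) = 0.1183/(0.1183 + 0.2135) = 0.357.

0.357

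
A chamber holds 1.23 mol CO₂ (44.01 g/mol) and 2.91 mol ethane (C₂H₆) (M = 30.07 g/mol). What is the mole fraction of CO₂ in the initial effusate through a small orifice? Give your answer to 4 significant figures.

0.2589

The effusion rate of species i is ∝ p_i/√M_i ∝ n_i/√M_i.
x_CO₂(eff) = (n_CO₂/√M_CO₂) / (n_CO₂/√M_CO₂ + n_C₂H₆/√M_C₂H₆)
= (1.23/√44.01) / (1.23/√44.01 + 2.91/√30.07) = 0.1854/(0.1854 + 0.5307) = 0.2589.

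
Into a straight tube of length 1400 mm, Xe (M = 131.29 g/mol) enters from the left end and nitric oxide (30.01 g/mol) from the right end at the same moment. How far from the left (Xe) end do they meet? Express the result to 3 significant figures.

Graham's law gives d_Xe/d_NO = rate_Xe/rate_NO = √(M_NO/M_Xe) = √(30.01/131.29) = 0.4781.
With d_Xe + d_NO = 1400 mm, d_NO = 1400/(1 + 0.4781) = 947.2 mm.
d_Xe = 1400 − 947.2 = 453 mm.

453 mm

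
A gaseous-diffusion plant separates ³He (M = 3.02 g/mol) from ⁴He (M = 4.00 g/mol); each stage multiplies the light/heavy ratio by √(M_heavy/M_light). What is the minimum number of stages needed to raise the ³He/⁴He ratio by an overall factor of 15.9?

With α = √(4.00/3.02) per stage, ln α = ½ ln(1.32450) = 0.1405.
Need α^N ≥ 15.9 ⇒ N ≥ ln(15.9) / ln α = 2.766 / 0.1405 = 19.69.
So at least 20 stages are needed.

20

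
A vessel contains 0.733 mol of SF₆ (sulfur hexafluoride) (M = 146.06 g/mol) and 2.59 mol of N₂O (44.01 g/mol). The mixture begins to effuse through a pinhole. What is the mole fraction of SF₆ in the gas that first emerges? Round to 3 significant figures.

0.134

Rate_i ∝ x_i/√M_i (Graham's law weighted by mole fraction), so the effusate composition follows n_i/√M_i.
x_SF₆(eff) = (n_SF₆/√M_SF₆) / (n_SF₆/√M_SF₆ + n_N₂O/√M_N₂O)
= (0.733/√146.06) / (0.733/√146.06 + 2.59/√44.01) = 0.06065/(0.06065 + 0.3904) = 0.134.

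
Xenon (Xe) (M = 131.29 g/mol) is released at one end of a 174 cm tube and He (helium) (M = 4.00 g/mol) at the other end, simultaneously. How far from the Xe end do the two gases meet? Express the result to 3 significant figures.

The fronts meet when d_Xe + d_He = L with d_Xe/d_He = √(M_He/M_Xe) (Graham's law). Here √(M_He/M_Xe) = √(4.00/131.29) = 0.1745.
With d_Xe + d_He = 174 cm, d_He = 174/(1 + 0.1745) = 148.1 cm.
d_Xe = 174 − 148.1 = 25.9 cm.

25.9 cm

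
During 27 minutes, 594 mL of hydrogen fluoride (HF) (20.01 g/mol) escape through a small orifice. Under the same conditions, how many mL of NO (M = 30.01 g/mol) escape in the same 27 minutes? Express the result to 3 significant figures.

Graham's law gives rate_NO/rate_HF = √(M_HF/M_NO) = √(20.01/30.01) = √0.6668 = 0.8166.
So the volume for NO is 594 × 0.8166 = 485 mL.

485 mL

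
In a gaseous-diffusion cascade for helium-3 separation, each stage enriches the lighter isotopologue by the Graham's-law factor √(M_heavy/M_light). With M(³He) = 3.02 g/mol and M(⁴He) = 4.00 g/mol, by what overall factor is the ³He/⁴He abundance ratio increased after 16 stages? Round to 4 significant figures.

9.472

The single-stage factor is √(M_heavy/M_light), so 16 stages give [√(4.00/3.02)]^16 = (4.00/3.02)^(16/2).
= 1.32450^8 = 9.472.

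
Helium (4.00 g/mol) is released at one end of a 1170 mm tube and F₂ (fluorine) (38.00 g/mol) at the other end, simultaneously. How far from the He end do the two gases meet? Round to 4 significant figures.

In equal time, each gas travels a distance ∝ its rate ∝ 1/√M, so d_He/d_F₂ = √(M_F₂/M_He) = √(38.00/4.00) = 3.082.
With d_He + d_F₂ = 1170 mm, d_F₂ = 1170/(1 + 3.082) = 286.6 mm.
d_He = 1170 − 286.6 = 883.4 mm.

883.4 mm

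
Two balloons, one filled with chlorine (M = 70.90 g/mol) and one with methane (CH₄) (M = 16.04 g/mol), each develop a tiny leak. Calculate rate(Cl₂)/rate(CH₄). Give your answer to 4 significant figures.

Using Graham's law: rate_Cl₂/rate_CH₄ = √(M_CH₄/M_Cl₂) = √(16.04/70.90) = √0.2262 = 0.4756.

0.4756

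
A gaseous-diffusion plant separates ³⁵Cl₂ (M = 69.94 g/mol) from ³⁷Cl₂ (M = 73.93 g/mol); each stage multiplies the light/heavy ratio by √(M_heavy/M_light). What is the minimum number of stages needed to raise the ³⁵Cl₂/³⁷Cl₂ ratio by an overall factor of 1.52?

Single-stage factor α = √(73.93/69.94), so ln α = ½ ln(1.05705) = 0.02774.
Need α^N ≥ 1.52 ⇒ N ≥ ln(1.52) / ln α = 0.4187 / 0.02774 = 15.09.
Minimum whole number of stages: N = 16.

16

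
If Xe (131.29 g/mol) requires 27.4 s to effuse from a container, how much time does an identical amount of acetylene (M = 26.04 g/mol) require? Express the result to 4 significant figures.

Graham's law gives t_C₂H₂/t_Xe = √(M_C₂H₂/M_Xe) = √(26.04/131.29) = √0.1983 = 0.4454.
So the time for C₂H₂ is 27.4 × 0.4454 = 12.20 s.

12.20 s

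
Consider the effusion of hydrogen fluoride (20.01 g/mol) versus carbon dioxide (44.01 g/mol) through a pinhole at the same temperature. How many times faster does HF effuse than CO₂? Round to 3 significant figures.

Using Graham's law: rate_HF/rate_CO₂ = √(M_CO₂/M_HF) = √(44.01/20.01) = √2.199 = 1.48.

1.48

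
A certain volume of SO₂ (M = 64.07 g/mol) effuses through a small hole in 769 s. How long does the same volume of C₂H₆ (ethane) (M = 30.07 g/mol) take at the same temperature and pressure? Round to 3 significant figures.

527 s

Graham's law gives t_C₂H₆/t_SO₂ = √(M_C₂H₆/M_SO₂) = √(30.07/64.07) = √0.4693 = 0.6851.
So the time for C₂H₆ is 769 × 0.6851 = 527 s.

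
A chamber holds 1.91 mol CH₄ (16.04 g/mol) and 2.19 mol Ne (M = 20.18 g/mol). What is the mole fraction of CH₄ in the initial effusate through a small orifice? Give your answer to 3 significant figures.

0.495

The effusion rate of species i is ∝ p_i/√M_i ∝ n_i/√M_i.
So x_CH₄ in the escaping gas = (n_CH₄/√M_CH₄) / Σ(n_i/√M_i)
= (1.91/√16.04) / (1.91/√16.04 + 2.19/√20.18) = 0.4769/(0.4769 + 0.4875) = 0.495.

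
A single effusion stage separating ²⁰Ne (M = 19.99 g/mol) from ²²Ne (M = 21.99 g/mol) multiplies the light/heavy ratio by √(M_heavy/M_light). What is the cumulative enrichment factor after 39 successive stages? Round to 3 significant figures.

6.42

After 39 stages the ratio has grown by (√(21.99/19.99))^39 = (21.99/19.99)^(39/2).
= 1.10005^(39/2) = 6.42.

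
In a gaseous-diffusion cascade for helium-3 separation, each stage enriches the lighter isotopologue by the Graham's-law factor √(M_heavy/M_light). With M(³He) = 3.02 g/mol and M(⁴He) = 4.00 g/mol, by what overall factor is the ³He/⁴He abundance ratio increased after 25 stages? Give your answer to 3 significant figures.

Each stage multiplies the ratio by α = √(4.00/3.02), so after 25 stages the overall factor is α^25 = (4.00/3.02)^(25/2).
= 1.32450^(25/2) = 33.5.

33.5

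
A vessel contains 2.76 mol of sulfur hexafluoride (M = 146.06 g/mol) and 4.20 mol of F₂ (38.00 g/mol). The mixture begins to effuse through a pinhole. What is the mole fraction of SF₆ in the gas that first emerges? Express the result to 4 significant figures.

Rate_i ∝ x_i/√M_i (Graham's law weighted by mole fraction), so the effusate composition follows n_i/√M_i.
x_SF₆(eff) = (n_SF₆/√M_SF₆) / (n_SF₆/√M_SF₆ + n_F₂/√M_F₂)
= (2.76/√146.06) / (2.76/√146.06 + 4.20/√38.00) = 0.2284/(0.2284 + 0.6813) = 0.2510.

0.2510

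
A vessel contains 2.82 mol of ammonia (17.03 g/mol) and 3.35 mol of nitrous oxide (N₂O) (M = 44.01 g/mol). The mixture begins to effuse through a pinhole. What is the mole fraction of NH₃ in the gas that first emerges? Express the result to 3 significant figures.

Rate_i ∝ x_i/√M_i (Graham's law weighted by mole fraction), so the effusate composition follows n_i/√M_i.
Mole fraction of NH₃ in the effusate = (n_NH₃/√M_NH₃) / (n_NH₃/√M_NH₃ + n_N₂O/√M_N₂O)
= (2.82/√17.03) / (2.82/√17.03 + 3.35/√44.01) = 0.6833/(0.6833 + 0.5050) = 0.575.

0.575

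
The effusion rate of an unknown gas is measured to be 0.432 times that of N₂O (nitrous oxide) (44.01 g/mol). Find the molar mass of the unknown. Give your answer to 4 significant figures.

Using Graham's law: rate_X/rate_N₂O = √(M_N₂O/M_X).
0.432 = √(44.01/M_X)
M_X = 44.01 / 0.432² = 44.01 / 0.1866 = 235.8 g/mol

235.8 g/mol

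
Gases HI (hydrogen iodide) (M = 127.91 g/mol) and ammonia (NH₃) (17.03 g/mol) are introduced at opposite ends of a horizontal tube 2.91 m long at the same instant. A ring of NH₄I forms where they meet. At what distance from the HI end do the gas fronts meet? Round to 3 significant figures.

0.778 m

In equal time, each gas travels a distance ∝ its rate ∝ 1/√M, so d_HI/d_NH₃ = √(M_NH₃/M_HI) = √(17.03/127.91) = 0.3649.
With d_HI + d_NH₃ = 2.91 m, d_NH₃ = 2.91/(1 + 0.3649) = 2.132 m.
d_HI = 2.91 − 2.132 = 0.778 m.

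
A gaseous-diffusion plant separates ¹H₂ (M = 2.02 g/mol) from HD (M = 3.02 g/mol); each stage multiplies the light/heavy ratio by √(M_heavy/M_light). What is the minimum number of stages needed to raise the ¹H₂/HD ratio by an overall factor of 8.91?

11

Single-stage factor α = √(3.02/2.02), so ln α = ½ ln(1.49505) = 0.2011.
Need α^N ≥ 8.91 ⇒ N ≥ ln(8.91) / ln α = 2.187 / 0.2011 = 10.88.
So at least 11 stages are needed.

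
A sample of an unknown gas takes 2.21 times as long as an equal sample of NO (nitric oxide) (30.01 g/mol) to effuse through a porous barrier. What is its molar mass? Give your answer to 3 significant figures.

147 g/mol

Since effusion rate ∝ 1/√M, t_X/t_NO = √(M_X/M_NO).
2.21 = √(M_X/30.01)
M_X = 30.01 × 2.21² = 30.01 × 4.884 = 147 g/mol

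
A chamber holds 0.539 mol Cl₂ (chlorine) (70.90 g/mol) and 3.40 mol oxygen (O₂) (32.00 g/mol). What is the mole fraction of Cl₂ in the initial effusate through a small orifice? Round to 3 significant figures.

The effusion rate of species i is ∝ p_i/√M_i ∝ n_i/√M_i.
x_Cl₂(eff) = (n_Cl₂/√M_Cl₂) / (n_Cl₂/√M_Cl₂ + n_O₂/√M_O₂)
= (0.539/√70.90) / (0.539/√70.90 + 3.40/√32.00) = 0.06401/(0.06401 + 0.6010) = 0.0963.

0.0963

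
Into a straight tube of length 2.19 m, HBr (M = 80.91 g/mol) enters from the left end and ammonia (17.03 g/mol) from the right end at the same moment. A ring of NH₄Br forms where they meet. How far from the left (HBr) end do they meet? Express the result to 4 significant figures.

Graham's law gives d_HBr/d_NH₃ = rate_HBr/rate_NH₃ = √(M_NH₃/M_HBr) = √(17.03/80.91) = 0.4588.
With d_HBr + d_NH₃ = 2.19 m, d_NH₃ = 2.19/(1 + 0.4588) = 1.501 m.
d_HBr = 2.19 − 1.501 = 0.6887 m.

0.6887 m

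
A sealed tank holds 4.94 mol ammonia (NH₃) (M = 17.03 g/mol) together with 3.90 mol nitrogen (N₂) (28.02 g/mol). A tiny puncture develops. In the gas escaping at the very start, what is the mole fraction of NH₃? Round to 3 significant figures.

Effusion rate of each component ∝ n_i/√M_i (partial pressure × 1/√M).
Mole fraction of NH₃ in the effusate = (n_NH₃/√M_NH₃) / (n_NH₃/√M_NH₃ + n_N₂/√M_N₂)
= (4.94/√17.03) / (4.94/√17.03 + 3.90/√28.02) = 1.197/(1.197 + 0.7368) = 0.619.

0.619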